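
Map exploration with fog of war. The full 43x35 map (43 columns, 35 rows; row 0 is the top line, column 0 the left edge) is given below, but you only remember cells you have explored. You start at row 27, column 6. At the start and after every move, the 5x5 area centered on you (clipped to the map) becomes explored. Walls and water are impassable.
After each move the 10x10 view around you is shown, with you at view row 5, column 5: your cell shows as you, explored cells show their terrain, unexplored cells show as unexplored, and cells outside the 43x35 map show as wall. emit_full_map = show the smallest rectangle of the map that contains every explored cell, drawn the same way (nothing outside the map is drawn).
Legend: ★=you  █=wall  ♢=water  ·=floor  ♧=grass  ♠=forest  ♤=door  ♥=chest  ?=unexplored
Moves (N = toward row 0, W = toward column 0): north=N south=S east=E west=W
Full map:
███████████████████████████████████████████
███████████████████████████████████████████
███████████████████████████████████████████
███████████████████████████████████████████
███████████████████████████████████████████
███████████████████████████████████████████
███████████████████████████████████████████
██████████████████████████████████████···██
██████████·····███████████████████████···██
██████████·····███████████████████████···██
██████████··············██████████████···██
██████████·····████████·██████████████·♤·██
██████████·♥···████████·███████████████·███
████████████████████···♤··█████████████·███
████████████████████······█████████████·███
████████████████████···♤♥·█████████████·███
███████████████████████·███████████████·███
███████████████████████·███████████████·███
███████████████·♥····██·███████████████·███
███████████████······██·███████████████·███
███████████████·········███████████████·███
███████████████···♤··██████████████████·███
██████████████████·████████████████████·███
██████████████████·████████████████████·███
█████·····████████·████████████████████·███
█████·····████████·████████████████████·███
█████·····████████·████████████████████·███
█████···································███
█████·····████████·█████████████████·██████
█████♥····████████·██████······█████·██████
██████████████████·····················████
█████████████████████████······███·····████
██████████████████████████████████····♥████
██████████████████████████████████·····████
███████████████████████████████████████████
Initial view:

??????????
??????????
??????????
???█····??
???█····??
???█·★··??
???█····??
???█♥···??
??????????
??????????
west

??????????
??????????
??????????
???██····?
???██····?
???██★···?
???██····?
???██♥···?
??????????
??????????

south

??????????
??????????
???██····?
???██····?
???██····?
???██★···?
???██♥···?
???█████??
??????????
??????????

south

??????????
???██····?
???██····?
???██····?
???██····?
???██★···?
???█████??
???█████??
??????????
??????????

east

??????????
??██····??
??██····??
??██····??
??██····??
??██♥★··??
??██████??
??██████??
??????????
??????????

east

??????????
?██····???
?██····???
?██·····??
?██·····??
?██♥·★··??
?███████??
?███████??
??????????
??????????

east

??????????
██····????
██····????
██······??
██·····█??
██♥··★·█??
████████??
████████??
??????????
??????????

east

??????????
█····?????
█····?????
█·······??
█·····██??
█♥···★██??
████████??
████████??
??????????
??????????

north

??????????
??????????
█····?????
█·····██??
█·······??
█····★██??
█♥····██??
████████??
████████??
??????????

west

??????????
??????????
██····????
██·····██?
██·······?
██···★·██?
██♥····██?
█████████?
█████████?
??????????

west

??????????
??????????
?██····???
?██·····██
?██·······
?██··★··██
?██♥····██
?█████████
?█████████
??????????

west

??????????
??????????
??██····??
??██·····█
??██······
??██·★···█
??██♥····█
??████████
??████████
??????????

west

??????????
??????????
???██····?
???██·····
???██·····
???██★····
???██♥····
???███████
???███████
??????????

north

??????????
??????????
??????????
???██····?
???██·····
???██★····
???██·····
???██♥····
???███████
???███████

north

??????????
??????????
??????????
???██···??
???██····?
???██★····
???██·····
???██·····
???██♥····
???███████

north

??????????
??????????
??????????
???█████??
???██···??
???██★···?
???██·····
???██·····
???██·····
???██♥····

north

??????????
??????????
??????????
???█████??
???█████??
???██★··??
???██····?
???██·····
???██·····
???██·····

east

??????????
??????????
??????????
??██████??
??██████??
??██·★··??
??██····??
??██·····█
??██······
??██·····█

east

??????????
??????????
??????????
?███████??
?███████??
?██··★··??
?██·····??
?██·····██
?██·······
?██·····██

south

??????????
??????????
?███████??
?███████??
?██·····??
?██··★··??
?██·····██
?██·······
?██·····██
?██♥····██

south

??????????
?███████??
?███████??
?██·····??
?██·····??
?██··★··██
?██·······
?██·····██
?██♥····██
?█████████

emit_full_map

███████??
███████??
██·····??
██·····??
██··★··██
██·······
██·····██
██♥····██
█████████
█████████

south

?███████??
?███████??
?██·····??
?██·····??
?██·····██
?██··★····
?██·····██
?██♥····██
?█████████
?█████████

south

?███████??
?██·····??
?██·····??
?██·····██
?██·······
?██··★··██
?██♥····██
?█████████
?█████████
??????????

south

?██·····??
?██·····??
?██·····██
?██·······
?██·····██
?██♥·★··██
?█████████
?█████████
??????????
??????????

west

??██·····?
??██·····?
??██·····█
??██······
??██·····█
??██♥★···█
??████████
??████████
??????????
??????????

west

???██·····
???██·····
???██·····
???██·····
???██·····
???██★····
???███████
???███████
??????????
??????????

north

???███████
???██·····
???██·····
???██·····
???██·····
???██★····
???██♥····
???███████
???███████
??????????

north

???███████
???███████
???██·····
???██·····
???██·····
???██★····
???██·····
???██♥····
???███████
???███████

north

??????????
???███████
???███████
???██·····
???██·····
???██★····
???██·····
???██·····
???██♥····
???███████

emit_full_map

███████??
███████??
██·····??
██·····??
██★····██
██·······
██·····██
██♥····██
█████████
█████████

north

??????????
??????????
???███████
???███████
???██·····
???██★····
???██·····
???██·····
???██·····
???██♥····

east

??????????
??????????
??███████?
??███████?
??██·····?
??██·★···?
??██·····█
??██······
??██·····█
??██♥····█

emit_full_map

███████??
███████??
██·····??
██·★···??
██·····██
██·······
██·····██
██♥····██
█████████
█████████


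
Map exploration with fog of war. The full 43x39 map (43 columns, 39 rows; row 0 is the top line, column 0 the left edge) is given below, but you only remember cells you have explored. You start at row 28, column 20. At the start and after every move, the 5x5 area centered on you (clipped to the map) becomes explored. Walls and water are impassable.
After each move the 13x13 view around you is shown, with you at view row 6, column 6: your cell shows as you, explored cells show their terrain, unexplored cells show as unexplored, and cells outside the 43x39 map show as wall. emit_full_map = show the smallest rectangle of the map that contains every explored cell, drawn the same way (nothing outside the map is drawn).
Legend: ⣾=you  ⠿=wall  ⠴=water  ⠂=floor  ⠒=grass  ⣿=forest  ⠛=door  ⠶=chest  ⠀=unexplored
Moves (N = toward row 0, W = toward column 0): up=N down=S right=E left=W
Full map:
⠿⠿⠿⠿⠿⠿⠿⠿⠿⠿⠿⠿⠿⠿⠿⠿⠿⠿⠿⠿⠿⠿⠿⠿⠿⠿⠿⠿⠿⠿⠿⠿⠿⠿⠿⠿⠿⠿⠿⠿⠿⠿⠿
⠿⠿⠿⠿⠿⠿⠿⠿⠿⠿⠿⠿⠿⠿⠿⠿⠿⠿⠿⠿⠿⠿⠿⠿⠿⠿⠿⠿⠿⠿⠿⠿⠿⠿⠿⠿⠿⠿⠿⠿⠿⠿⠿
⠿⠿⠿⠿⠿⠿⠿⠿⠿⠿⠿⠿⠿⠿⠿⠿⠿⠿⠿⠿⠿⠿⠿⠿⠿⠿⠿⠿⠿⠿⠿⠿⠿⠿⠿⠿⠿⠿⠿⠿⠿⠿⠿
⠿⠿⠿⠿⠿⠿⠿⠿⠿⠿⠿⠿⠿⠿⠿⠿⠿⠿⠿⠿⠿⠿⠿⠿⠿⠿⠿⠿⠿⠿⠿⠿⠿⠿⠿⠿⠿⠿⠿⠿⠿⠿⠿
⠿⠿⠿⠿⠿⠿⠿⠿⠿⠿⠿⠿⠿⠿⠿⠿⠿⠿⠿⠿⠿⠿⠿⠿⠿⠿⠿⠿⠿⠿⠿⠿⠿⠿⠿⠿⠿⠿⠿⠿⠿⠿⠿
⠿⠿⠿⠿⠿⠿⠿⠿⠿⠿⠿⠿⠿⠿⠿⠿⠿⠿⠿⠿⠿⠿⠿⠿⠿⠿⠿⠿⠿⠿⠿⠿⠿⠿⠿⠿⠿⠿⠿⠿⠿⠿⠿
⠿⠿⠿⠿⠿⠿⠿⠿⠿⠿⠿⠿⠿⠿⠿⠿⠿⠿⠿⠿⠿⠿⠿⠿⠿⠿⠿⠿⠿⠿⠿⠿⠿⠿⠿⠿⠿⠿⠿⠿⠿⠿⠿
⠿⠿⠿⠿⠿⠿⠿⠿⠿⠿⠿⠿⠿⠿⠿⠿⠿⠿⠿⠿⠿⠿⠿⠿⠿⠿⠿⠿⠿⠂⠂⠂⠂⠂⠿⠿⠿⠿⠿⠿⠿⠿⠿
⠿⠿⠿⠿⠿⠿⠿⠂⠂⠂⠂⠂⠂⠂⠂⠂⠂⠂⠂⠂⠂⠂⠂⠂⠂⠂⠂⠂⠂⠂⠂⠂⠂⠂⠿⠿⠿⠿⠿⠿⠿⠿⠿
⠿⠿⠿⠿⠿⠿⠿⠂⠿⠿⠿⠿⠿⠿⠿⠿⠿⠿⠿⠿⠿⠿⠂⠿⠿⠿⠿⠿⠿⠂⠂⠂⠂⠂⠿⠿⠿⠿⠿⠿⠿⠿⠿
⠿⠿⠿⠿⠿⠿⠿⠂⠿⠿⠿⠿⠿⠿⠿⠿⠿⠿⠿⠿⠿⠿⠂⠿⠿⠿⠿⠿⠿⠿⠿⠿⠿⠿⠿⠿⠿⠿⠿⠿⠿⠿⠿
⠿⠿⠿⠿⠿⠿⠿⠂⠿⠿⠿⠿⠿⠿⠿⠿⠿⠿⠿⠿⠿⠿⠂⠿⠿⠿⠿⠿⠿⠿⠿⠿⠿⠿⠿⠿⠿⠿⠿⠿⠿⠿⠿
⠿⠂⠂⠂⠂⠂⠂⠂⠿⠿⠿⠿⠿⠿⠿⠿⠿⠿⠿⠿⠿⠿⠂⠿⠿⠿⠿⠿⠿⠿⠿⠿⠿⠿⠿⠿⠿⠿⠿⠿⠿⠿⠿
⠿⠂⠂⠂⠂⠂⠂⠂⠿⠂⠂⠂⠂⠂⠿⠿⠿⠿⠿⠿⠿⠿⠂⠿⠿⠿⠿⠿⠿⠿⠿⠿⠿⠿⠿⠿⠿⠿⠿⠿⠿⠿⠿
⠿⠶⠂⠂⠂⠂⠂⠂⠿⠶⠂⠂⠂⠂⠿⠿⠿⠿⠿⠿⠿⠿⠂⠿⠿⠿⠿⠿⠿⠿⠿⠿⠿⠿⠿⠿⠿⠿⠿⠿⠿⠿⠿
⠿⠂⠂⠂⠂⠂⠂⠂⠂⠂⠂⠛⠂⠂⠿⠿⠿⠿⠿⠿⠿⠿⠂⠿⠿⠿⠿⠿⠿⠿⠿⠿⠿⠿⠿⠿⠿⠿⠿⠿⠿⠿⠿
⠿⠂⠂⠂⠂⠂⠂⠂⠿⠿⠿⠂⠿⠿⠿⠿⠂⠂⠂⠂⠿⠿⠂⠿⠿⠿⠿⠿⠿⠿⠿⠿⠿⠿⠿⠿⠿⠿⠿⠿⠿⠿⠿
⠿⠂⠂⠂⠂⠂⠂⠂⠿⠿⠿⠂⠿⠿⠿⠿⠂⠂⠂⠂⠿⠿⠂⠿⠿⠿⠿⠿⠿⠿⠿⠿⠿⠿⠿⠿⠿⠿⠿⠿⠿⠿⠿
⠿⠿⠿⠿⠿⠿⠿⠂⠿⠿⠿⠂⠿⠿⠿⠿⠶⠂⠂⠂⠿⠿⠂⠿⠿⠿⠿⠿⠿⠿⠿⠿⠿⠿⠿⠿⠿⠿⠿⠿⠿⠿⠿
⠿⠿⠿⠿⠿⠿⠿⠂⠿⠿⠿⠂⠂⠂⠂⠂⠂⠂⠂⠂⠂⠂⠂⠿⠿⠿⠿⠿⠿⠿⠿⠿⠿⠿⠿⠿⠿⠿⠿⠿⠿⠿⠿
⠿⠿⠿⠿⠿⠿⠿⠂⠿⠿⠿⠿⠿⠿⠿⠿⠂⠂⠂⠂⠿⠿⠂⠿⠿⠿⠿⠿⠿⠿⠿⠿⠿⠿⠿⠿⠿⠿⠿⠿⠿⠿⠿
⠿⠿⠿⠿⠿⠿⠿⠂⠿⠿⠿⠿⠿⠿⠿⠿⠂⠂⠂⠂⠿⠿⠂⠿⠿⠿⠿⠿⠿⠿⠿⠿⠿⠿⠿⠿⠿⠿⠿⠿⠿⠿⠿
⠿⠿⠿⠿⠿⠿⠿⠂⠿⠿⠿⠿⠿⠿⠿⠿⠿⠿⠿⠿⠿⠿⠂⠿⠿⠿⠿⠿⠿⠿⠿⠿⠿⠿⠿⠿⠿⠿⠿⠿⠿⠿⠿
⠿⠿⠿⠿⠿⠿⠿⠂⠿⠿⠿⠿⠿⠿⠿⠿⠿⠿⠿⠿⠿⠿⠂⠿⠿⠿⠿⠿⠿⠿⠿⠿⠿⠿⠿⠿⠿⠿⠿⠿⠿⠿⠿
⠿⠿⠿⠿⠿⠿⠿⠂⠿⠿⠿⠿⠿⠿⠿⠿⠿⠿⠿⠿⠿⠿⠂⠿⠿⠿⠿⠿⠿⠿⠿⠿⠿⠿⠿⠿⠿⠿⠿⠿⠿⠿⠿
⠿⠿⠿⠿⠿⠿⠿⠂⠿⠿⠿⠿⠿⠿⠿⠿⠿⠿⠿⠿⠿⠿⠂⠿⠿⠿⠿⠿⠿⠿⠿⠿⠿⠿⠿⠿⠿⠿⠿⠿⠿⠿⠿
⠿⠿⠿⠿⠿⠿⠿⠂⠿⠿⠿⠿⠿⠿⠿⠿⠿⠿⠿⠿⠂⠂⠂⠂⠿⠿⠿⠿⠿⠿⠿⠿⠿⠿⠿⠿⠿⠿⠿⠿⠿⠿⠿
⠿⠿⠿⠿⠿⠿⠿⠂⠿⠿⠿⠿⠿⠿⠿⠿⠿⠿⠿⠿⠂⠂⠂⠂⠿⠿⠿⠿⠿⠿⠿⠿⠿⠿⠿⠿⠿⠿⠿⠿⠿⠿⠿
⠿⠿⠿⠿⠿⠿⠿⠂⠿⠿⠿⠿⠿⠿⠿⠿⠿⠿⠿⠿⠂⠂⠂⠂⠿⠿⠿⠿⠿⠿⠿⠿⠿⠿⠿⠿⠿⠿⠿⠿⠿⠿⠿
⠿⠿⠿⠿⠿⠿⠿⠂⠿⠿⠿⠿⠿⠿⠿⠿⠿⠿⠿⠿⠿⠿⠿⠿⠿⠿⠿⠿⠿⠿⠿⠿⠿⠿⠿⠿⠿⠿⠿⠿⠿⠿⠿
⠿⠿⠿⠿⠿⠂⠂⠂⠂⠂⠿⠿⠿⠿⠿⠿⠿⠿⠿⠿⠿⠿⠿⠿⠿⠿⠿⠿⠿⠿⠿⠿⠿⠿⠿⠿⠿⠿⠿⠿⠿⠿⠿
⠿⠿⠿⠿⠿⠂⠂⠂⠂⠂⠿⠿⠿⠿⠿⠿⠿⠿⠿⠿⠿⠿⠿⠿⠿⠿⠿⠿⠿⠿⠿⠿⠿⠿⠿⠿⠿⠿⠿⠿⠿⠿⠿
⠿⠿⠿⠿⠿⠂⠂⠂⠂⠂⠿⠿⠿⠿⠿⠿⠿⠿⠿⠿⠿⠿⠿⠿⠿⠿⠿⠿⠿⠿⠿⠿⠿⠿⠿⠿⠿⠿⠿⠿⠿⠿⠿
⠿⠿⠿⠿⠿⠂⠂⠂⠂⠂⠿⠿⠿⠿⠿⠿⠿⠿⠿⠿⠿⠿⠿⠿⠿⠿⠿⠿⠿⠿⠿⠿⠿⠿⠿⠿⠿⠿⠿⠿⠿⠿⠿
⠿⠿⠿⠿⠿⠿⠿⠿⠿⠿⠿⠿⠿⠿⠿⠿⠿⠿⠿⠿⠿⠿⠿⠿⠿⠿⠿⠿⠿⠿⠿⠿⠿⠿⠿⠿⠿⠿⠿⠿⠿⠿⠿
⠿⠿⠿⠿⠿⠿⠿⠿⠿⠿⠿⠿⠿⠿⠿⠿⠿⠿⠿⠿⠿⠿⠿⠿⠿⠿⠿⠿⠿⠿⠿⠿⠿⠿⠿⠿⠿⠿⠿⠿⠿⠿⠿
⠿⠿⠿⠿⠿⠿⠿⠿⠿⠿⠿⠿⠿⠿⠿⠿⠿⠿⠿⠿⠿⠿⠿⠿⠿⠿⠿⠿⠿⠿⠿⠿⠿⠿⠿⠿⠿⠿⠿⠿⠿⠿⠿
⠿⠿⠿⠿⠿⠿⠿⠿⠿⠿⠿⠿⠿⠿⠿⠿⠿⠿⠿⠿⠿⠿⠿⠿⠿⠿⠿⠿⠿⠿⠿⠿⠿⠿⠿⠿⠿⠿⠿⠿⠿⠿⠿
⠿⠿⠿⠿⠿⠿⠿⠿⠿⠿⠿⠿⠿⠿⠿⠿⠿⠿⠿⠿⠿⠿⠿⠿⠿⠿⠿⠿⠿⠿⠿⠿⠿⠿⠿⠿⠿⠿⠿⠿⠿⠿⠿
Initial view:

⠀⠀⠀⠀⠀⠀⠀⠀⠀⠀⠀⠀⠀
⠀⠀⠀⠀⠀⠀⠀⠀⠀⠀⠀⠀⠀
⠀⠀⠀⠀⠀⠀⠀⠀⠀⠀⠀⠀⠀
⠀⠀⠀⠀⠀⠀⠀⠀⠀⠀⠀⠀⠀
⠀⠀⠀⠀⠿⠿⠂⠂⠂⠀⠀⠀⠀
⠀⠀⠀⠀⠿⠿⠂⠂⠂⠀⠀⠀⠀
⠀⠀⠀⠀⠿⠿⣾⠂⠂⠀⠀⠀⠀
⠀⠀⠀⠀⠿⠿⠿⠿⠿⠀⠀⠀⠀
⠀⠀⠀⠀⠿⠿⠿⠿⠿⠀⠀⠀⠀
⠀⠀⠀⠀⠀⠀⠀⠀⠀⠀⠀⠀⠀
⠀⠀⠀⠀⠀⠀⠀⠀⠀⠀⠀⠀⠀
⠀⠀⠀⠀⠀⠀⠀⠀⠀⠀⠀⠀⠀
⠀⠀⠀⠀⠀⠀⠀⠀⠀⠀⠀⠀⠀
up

⠀⠀⠀⠀⠀⠀⠀⠀⠀⠀⠀⠀⠀
⠀⠀⠀⠀⠀⠀⠀⠀⠀⠀⠀⠀⠀
⠀⠀⠀⠀⠀⠀⠀⠀⠀⠀⠀⠀⠀
⠀⠀⠀⠀⠀⠀⠀⠀⠀⠀⠀⠀⠀
⠀⠀⠀⠀⠿⠿⠿⠿⠂⠀⠀⠀⠀
⠀⠀⠀⠀⠿⠿⠂⠂⠂⠀⠀⠀⠀
⠀⠀⠀⠀⠿⠿⣾⠂⠂⠀⠀⠀⠀
⠀⠀⠀⠀⠿⠿⠂⠂⠂⠀⠀⠀⠀
⠀⠀⠀⠀⠿⠿⠿⠿⠿⠀⠀⠀⠀
⠀⠀⠀⠀⠿⠿⠿⠿⠿⠀⠀⠀⠀
⠀⠀⠀⠀⠀⠀⠀⠀⠀⠀⠀⠀⠀
⠀⠀⠀⠀⠀⠀⠀⠀⠀⠀⠀⠀⠀
⠀⠀⠀⠀⠀⠀⠀⠀⠀⠀⠀⠀⠀

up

⠀⠀⠀⠀⠀⠀⠀⠀⠀⠀⠀⠀⠀
⠀⠀⠀⠀⠀⠀⠀⠀⠀⠀⠀⠀⠀
⠀⠀⠀⠀⠀⠀⠀⠀⠀⠀⠀⠀⠀
⠀⠀⠀⠀⠀⠀⠀⠀⠀⠀⠀⠀⠀
⠀⠀⠀⠀⠿⠿⠿⠿⠂⠀⠀⠀⠀
⠀⠀⠀⠀⠿⠿⠿⠿⠂⠀⠀⠀⠀
⠀⠀⠀⠀⠿⠿⣾⠂⠂⠀⠀⠀⠀
⠀⠀⠀⠀⠿⠿⠂⠂⠂⠀⠀⠀⠀
⠀⠀⠀⠀⠿⠿⠂⠂⠂⠀⠀⠀⠀
⠀⠀⠀⠀⠿⠿⠿⠿⠿⠀⠀⠀⠀
⠀⠀⠀⠀⠿⠿⠿⠿⠿⠀⠀⠀⠀
⠀⠀⠀⠀⠀⠀⠀⠀⠀⠀⠀⠀⠀
⠀⠀⠀⠀⠀⠀⠀⠀⠀⠀⠀⠀⠀

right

⠀⠀⠀⠀⠀⠀⠀⠀⠀⠀⠀⠀⠀
⠀⠀⠀⠀⠀⠀⠀⠀⠀⠀⠀⠀⠀
⠀⠀⠀⠀⠀⠀⠀⠀⠀⠀⠀⠀⠀
⠀⠀⠀⠀⠀⠀⠀⠀⠀⠀⠀⠀⠀
⠀⠀⠀⠿⠿⠿⠿⠂⠿⠀⠀⠀⠀
⠀⠀⠀⠿⠿⠿⠿⠂⠿⠀⠀⠀⠀
⠀⠀⠀⠿⠿⠂⣾⠂⠂⠀⠀⠀⠀
⠀⠀⠀⠿⠿⠂⠂⠂⠂⠀⠀⠀⠀
⠀⠀⠀⠿⠿⠂⠂⠂⠂⠀⠀⠀⠀
⠀⠀⠀⠿⠿⠿⠿⠿⠀⠀⠀⠀⠀
⠀⠀⠀⠿⠿⠿⠿⠿⠀⠀⠀⠀⠀
⠀⠀⠀⠀⠀⠀⠀⠀⠀⠀⠀⠀⠀
⠀⠀⠀⠀⠀⠀⠀⠀⠀⠀⠀⠀⠀

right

⠀⠀⠀⠀⠀⠀⠀⠀⠀⠀⠀⠀⠀
⠀⠀⠀⠀⠀⠀⠀⠀⠀⠀⠀⠀⠀
⠀⠀⠀⠀⠀⠀⠀⠀⠀⠀⠀⠀⠀
⠀⠀⠀⠀⠀⠀⠀⠀⠀⠀⠀⠀⠀
⠀⠀⠿⠿⠿⠿⠂⠿⠿⠀⠀⠀⠀
⠀⠀⠿⠿⠿⠿⠂⠿⠿⠀⠀⠀⠀
⠀⠀⠿⠿⠂⠂⣾⠂⠿⠀⠀⠀⠀
⠀⠀⠿⠿⠂⠂⠂⠂⠿⠀⠀⠀⠀
⠀⠀⠿⠿⠂⠂⠂⠂⠿⠀⠀⠀⠀
⠀⠀⠿⠿⠿⠿⠿⠀⠀⠀⠀⠀⠀
⠀⠀⠿⠿⠿⠿⠿⠀⠀⠀⠀⠀⠀
⠀⠀⠀⠀⠀⠀⠀⠀⠀⠀⠀⠀⠀
⠀⠀⠀⠀⠀⠀⠀⠀⠀⠀⠀⠀⠀

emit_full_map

⠿⠿⠿⠿⠂⠿⠿
⠿⠿⠿⠿⠂⠿⠿
⠿⠿⠂⠂⣾⠂⠿
⠿⠿⠂⠂⠂⠂⠿
⠿⠿⠂⠂⠂⠂⠿
⠿⠿⠿⠿⠿⠀⠀
⠿⠿⠿⠿⠿⠀⠀

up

⠀⠀⠀⠀⠀⠀⠀⠀⠀⠀⠀⠀⠀
⠀⠀⠀⠀⠀⠀⠀⠀⠀⠀⠀⠀⠀
⠀⠀⠀⠀⠀⠀⠀⠀⠀⠀⠀⠀⠀
⠀⠀⠀⠀⠀⠀⠀⠀⠀⠀⠀⠀⠀
⠀⠀⠀⠀⠿⠿⠂⠿⠿⠀⠀⠀⠀
⠀⠀⠿⠿⠿⠿⠂⠿⠿⠀⠀⠀⠀
⠀⠀⠿⠿⠿⠿⣾⠿⠿⠀⠀⠀⠀
⠀⠀⠿⠿⠂⠂⠂⠂⠿⠀⠀⠀⠀
⠀⠀⠿⠿⠂⠂⠂⠂⠿⠀⠀⠀⠀
⠀⠀⠿⠿⠂⠂⠂⠂⠿⠀⠀⠀⠀
⠀⠀⠿⠿⠿⠿⠿⠀⠀⠀⠀⠀⠀
⠀⠀⠿⠿⠿⠿⠿⠀⠀⠀⠀⠀⠀
⠀⠀⠀⠀⠀⠀⠀⠀⠀⠀⠀⠀⠀

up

⠀⠀⠀⠀⠀⠀⠀⠀⠀⠀⠀⠀⠀
⠀⠀⠀⠀⠀⠀⠀⠀⠀⠀⠀⠀⠀
⠀⠀⠀⠀⠀⠀⠀⠀⠀⠀⠀⠀⠀
⠀⠀⠀⠀⠀⠀⠀⠀⠀⠀⠀⠀⠀
⠀⠀⠀⠀⠿⠿⠂⠿⠿⠀⠀⠀⠀
⠀⠀⠀⠀⠿⠿⠂⠿⠿⠀⠀⠀⠀
⠀⠀⠿⠿⠿⠿⣾⠿⠿⠀⠀⠀⠀
⠀⠀⠿⠿⠿⠿⠂⠿⠿⠀⠀⠀⠀
⠀⠀⠿⠿⠂⠂⠂⠂⠿⠀⠀⠀⠀
⠀⠀⠿⠿⠂⠂⠂⠂⠿⠀⠀⠀⠀
⠀⠀⠿⠿⠂⠂⠂⠂⠿⠀⠀⠀⠀
⠀⠀⠿⠿⠿⠿⠿⠀⠀⠀⠀⠀⠀
⠀⠀⠿⠿⠿⠿⠿⠀⠀⠀⠀⠀⠀

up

⠀⠀⠀⠀⠀⠀⠀⠀⠀⠀⠀⠀⠀
⠀⠀⠀⠀⠀⠀⠀⠀⠀⠀⠀⠀⠀
⠀⠀⠀⠀⠀⠀⠀⠀⠀⠀⠀⠀⠀
⠀⠀⠀⠀⠀⠀⠀⠀⠀⠀⠀⠀⠀
⠀⠀⠀⠀⠿⠿⠂⠿⠿⠀⠀⠀⠀
⠀⠀⠀⠀⠿⠿⠂⠿⠿⠀⠀⠀⠀
⠀⠀⠀⠀⠿⠿⣾⠿⠿⠀⠀⠀⠀
⠀⠀⠿⠿⠿⠿⠂⠿⠿⠀⠀⠀⠀
⠀⠀⠿⠿⠿⠿⠂⠿⠿⠀⠀⠀⠀
⠀⠀⠿⠿⠂⠂⠂⠂⠿⠀⠀⠀⠀
⠀⠀⠿⠿⠂⠂⠂⠂⠿⠀⠀⠀⠀
⠀⠀⠿⠿⠂⠂⠂⠂⠿⠀⠀⠀⠀
⠀⠀⠿⠿⠿⠿⠿⠀⠀⠀⠀⠀⠀

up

⠀⠀⠀⠀⠀⠀⠀⠀⠀⠀⠀⠀⠀
⠀⠀⠀⠀⠀⠀⠀⠀⠀⠀⠀⠀⠀
⠀⠀⠀⠀⠀⠀⠀⠀⠀⠀⠀⠀⠀
⠀⠀⠀⠀⠀⠀⠀⠀⠀⠀⠀⠀⠀
⠀⠀⠀⠀⠿⠿⠂⠿⠿⠀⠀⠀⠀
⠀⠀⠀⠀⠿⠿⠂⠿⠿⠀⠀⠀⠀
⠀⠀⠀⠀⠿⠿⣾⠿⠿⠀⠀⠀⠀
⠀⠀⠀⠀⠿⠿⠂⠿⠿⠀⠀⠀⠀
⠀⠀⠿⠿⠿⠿⠂⠿⠿⠀⠀⠀⠀
⠀⠀⠿⠿⠿⠿⠂⠿⠿⠀⠀⠀⠀
⠀⠀⠿⠿⠂⠂⠂⠂⠿⠀⠀⠀⠀
⠀⠀⠿⠿⠂⠂⠂⠂⠿⠀⠀⠀⠀
⠀⠀⠿⠿⠂⠂⠂⠂⠿⠀⠀⠀⠀

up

⠀⠀⠀⠀⠀⠀⠀⠀⠀⠀⠀⠀⠀
⠀⠀⠀⠀⠀⠀⠀⠀⠀⠀⠀⠀⠀
⠀⠀⠀⠀⠀⠀⠀⠀⠀⠀⠀⠀⠀
⠀⠀⠀⠀⠀⠀⠀⠀⠀⠀⠀⠀⠀
⠀⠀⠀⠀⠂⠂⠂⠿⠿⠀⠀⠀⠀
⠀⠀⠀⠀⠿⠿⠂⠿⠿⠀⠀⠀⠀
⠀⠀⠀⠀⠿⠿⣾⠿⠿⠀⠀⠀⠀
⠀⠀⠀⠀⠿⠿⠂⠿⠿⠀⠀⠀⠀
⠀⠀⠀⠀⠿⠿⠂⠿⠿⠀⠀⠀⠀
⠀⠀⠿⠿⠿⠿⠂⠿⠿⠀⠀⠀⠀
⠀⠀⠿⠿⠿⠿⠂⠿⠿⠀⠀⠀⠀
⠀⠀⠿⠿⠂⠂⠂⠂⠿⠀⠀⠀⠀
⠀⠀⠿⠿⠂⠂⠂⠂⠿⠀⠀⠀⠀

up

⠀⠀⠀⠀⠀⠀⠀⠀⠀⠀⠀⠀⠀
⠀⠀⠀⠀⠀⠀⠀⠀⠀⠀⠀⠀⠀
⠀⠀⠀⠀⠀⠀⠀⠀⠀⠀⠀⠀⠀
⠀⠀⠀⠀⠀⠀⠀⠀⠀⠀⠀⠀⠀
⠀⠀⠀⠀⠿⠿⠂⠿⠿⠀⠀⠀⠀
⠀⠀⠀⠀⠂⠂⠂⠿⠿⠀⠀⠀⠀
⠀⠀⠀⠀⠿⠿⣾⠿⠿⠀⠀⠀⠀
⠀⠀⠀⠀⠿⠿⠂⠿⠿⠀⠀⠀⠀
⠀⠀⠀⠀⠿⠿⠂⠿⠿⠀⠀⠀⠀
⠀⠀⠀⠀⠿⠿⠂⠿⠿⠀⠀⠀⠀
⠀⠀⠿⠿⠿⠿⠂⠿⠿⠀⠀⠀⠀
⠀⠀⠿⠿⠿⠿⠂⠿⠿⠀⠀⠀⠀
⠀⠀⠿⠿⠂⠂⠂⠂⠿⠀⠀⠀⠀

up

⠀⠀⠀⠀⠀⠀⠀⠀⠀⠀⠀⠀⠀
⠀⠀⠀⠀⠀⠀⠀⠀⠀⠀⠀⠀⠀
⠀⠀⠀⠀⠀⠀⠀⠀⠀⠀⠀⠀⠀
⠀⠀⠀⠀⠀⠀⠀⠀⠀⠀⠀⠀⠀
⠀⠀⠀⠀⠿⠿⠂⠿⠿⠀⠀⠀⠀
⠀⠀⠀⠀⠿⠿⠂⠿⠿⠀⠀⠀⠀
⠀⠀⠀⠀⠂⠂⣾⠿⠿⠀⠀⠀⠀
⠀⠀⠀⠀⠿⠿⠂⠿⠿⠀⠀⠀⠀
⠀⠀⠀⠀⠿⠿⠂⠿⠿⠀⠀⠀⠀
⠀⠀⠀⠀⠿⠿⠂⠿⠿⠀⠀⠀⠀
⠀⠀⠀⠀⠿⠿⠂⠿⠿⠀⠀⠀⠀
⠀⠀⠿⠿⠿⠿⠂⠿⠿⠀⠀⠀⠀
⠀⠀⠿⠿⠿⠿⠂⠿⠿⠀⠀⠀⠀

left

⠀⠀⠀⠀⠀⠀⠀⠀⠀⠀⠀⠀⠀
⠀⠀⠀⠀⠀⠀⠀⠀⠀⠀⠀⠀⠀
⠀⠀⠀⠀⠀⠀⠀⠀⠀⠀⠀⠀⠀
⠀⠀⠀⠀⠀⠀⠀⠀⠀⠀⠀⠀⠀
⠀⠀⠀⠀⠂⠿⠿⠂⠿⠿⠀⠀⠀
⠀⠀⠀⠀⠂⠿⠿⠂⠿⠿⠀⠀⠀
⠀⠀⠀⠀⠂⠂⣾⠂⠿⠿⠀⠀⠀
⠀⠀⠀⠀⠂⠿⠿⠂⠿⠿⠀⠀⠀
⠀⠀⠀⠀⠂⠿⠿⠂⠿⠿⠀⠀⠀
⠀⠀⠀⠀⠀⠿⠿⠂⠿⠿⠀⠀⠀
⠀⠀⠀⠀⠀⠿⠿⠂⠿⠿⠀⠀⠀
⠀⠀⠀⠿⠿⠿⠿⠂⠿⠿⠀⠀⠀
⠀⠀⠀⠿⠿⠿⠿⠂⠿⠿⠀⠀⠀

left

⠀⠀⠀⠀⠀⠀⠀⠀⠀⠀⠀⠀⠀
⠀⠀⠀⠀⠀⠀⠀⠀⠀⠀⠀⠀⠀
⠀⠀⠀⠀⠀⠀⠀⠀⠀⠀⠀⠀⠀
⠀⠀⠀⠀⠀⠀⠀⠀⠀⠀⠀⠀⠀
⠀⠀⠀⠀⠂⠂⠿⠿⠂⠿⠿⠀⠀
⠀⠀⠀⠀⠂⠂⠿⠿⠂⠿⠿⠀⠀
⠀⠀⠀⠀⠂⠂⣾⠂⠂⠿⠿⠀⠀
⠀⠀⠀⠀⠂⠂⠿⠿⠂⠿⠿⠀⠀
⠀⠀⠀⠀⠂⠂⠿⠿⠂⠿⠿⠀⠀
⠀⠀⠀⠀⠀⠀⠿⠿⠂⠿⠿⠀⠀
⠀⠀⠀⠀⠀⠀⠿⠿⠂⠿⠿⠀⠀
⠀⠀⠀⠀⠿⠿⠿⠿⠂⠿⠿⠀⠀
⠀⠀⠀⠀⠿⠿⠿⠿⠂⠿⠿⠀⠀

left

⠀⠀⠀⠀⠀⠀⠀⠀⠀⠀⠀⠀⠀
⠀⠀⠀⠀⠀⠀⠀⠀⠀⠀⠀⠀⠀
⠀⠀⠀⠀⠀⠀⠀⠀⠀⠀⠀⠀⠀
⠀⠀⠀⠀⠀⠀⠀⠀⠀⠀⠀⠀⠀
⠀⠀⠀⠀⠂⠂⠂⠿⠿⠂⠿⠿⠀
⠀⠀⠀⠀⠂⠂⠂⠿⠿⠂⠿⠿⠀
⠀⠀⠀⠀⠂⠂⣾⠂⠂⠂⠿⠿⠀
⠀⠀⠀⠀⠂⠂⠂⠿⠿⠂⠿⠿⠀
⠀⠀⠀⠀⠂⠂⠂⠿⠿⠂⠿⠿⠀
⠀⠀⠀⠀⠀⠀⠀⠿⠿⠂⠿⠿⠀
⠀⠀⠀⠀⠀⠀⠀⠿⠿⠂⠿⠿⠀
⠀⠀⠀⠀⠀⠿⠿⠿⠿⠂⠿⠿⠀
⠀⠀⠀⠀⠀⠿⠿⠿⠿⠂⠿⠿⠀

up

⠀⠀⠀⠀⠀⠀⠀⠀⠀⠀⠀⠀⠀
⠀⠀⠀⠀⠀⠀⠀⠀⠀⠀⠀⠀⠀
⠀⠀⠀⠀⠀⠀⠀⠀⠀⠀⠀⠀⠀
⠀⠀⠀⠀⠀⠀⠀⠀⠀⠀⠀⠀⠀
⠀⠀⠀⠀⠂⠂⠂⠿⠿⠀⠀⠀⠀
⠀⠀⠀⠀⠂⠂⠂⠿⠿⠂⠿⠿⠀
⠀⠀⠀⠀⠂⠂⣾⠿⠿⠂⠿⠿⠀
⠀⠀⠀⠀⠂⠂⠂⠂⠂⠂⠿⠿⠀
⠀⠀⠀⠀⠂⠂⠂⠿⠿⠂⠿⠿⠀
⠀⠀⠀⠀⠂⠂⠂⠿⠿⠂⠿⠿⠀
⠀⠀⠀⠀⠀⠀⠀⠿⠿⠂⠿⠿⠀
⠀⠀⠀⠀⠀⠀⠀⠿⠿⠂⠿⠿⠀
⠀⠀⠀⠀⠀⠿⠿⠿⠿⠂⠿⠿⠀

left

⠀⠀⠀⠀⠀⠀⠀⠀⠀⠀⠀⠀⠀
⠀⠀⠀⠀⠀⠀⠀⠀⠀⠀⠀⠀⠀
⠀⠀⠀⠀⠀⠀⠀⠀⠀⠀⠀⠀⠀
⠀⠀⠀⠀⠀⠀⠀⠀⠀⠀⠀⠀⠀
⠀⠀⠀⠀⠂⠂⠂⠂⠿⠿⠀⠀⠀
⠀⠀⠀⠀⠂⠂⠂⠂⠿⠿⠂⠿⠿
⠀⠀⠀⠀⠶⠂⣾⠂⠿⠿⠂⠿⠿
⠀⠀⠀⠀⠂⠂⠂⠂⠂⠂⠂⠿⠿
⠀⠀⠀⠀⠂⠂⠂⠂⠿⠿⠂⠿⠿
⠀⠀⠀⠀⠀⠂⠂⠂⠿⠿⠂⠿⠿
⠀⠀⠀⠀⠀⠀⠀⠀⠿⠿⠂⠿⠿
⠀⠀⠀⠀⠀⠀⠀⠀⠿⠿⠂⠿⠿
⠀⠀⠀⠀⠀⠀⠿⠿⠿⠿⠂⠿⠿

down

⠀⠀⠀⠀⠀⠀⠀⠀⠀⠀⠀⠀⠀
⠀⠀⠀⠀⠀⠀⠀⠀⠀⠀⠀⠀⠀
⠀⠀⠀⠀⠀⠀⠀⠀⠀⠀⠀⠀⠀
⠀⠀⠀⠀⠂⠂⠂⠂⠿⠿⠀⠀⠀
⠀⠀⠀⠀⠂⠂⠂⠂⠿⠿⠂⠿⠿
⠀⠀⠀⠀⠶⠂⠂⠂⠿⠿⠂⠿⠿
⠀⠀⠀⠀⠂⠂⣾⠂⠂⠂⠂⠿⠿
⠀⠀⠀⠀⠂⠂⠂⠂⠿⠿⠂⠿⠿
⠀⠀⠀⠀⠂⠂⠂⠂⠿⠿⠂⠿⠿
⠀⠀⠀⠀⠀⠀⠀⠀⠿⠿⠂⠿⠿
⠀⠀⠀⠀⠀⠀⠀⠀⠿⠿⠂⠿⠿
⠀⠀⠀⠀⠀⠀⠿⠿⠿⠿⠂⠿⠿
⠀⠀⠀⠀⠀⠀⠿⠿⠿⠿⠂⠿⠿

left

⠀⠀⠀⠀⠀⠀⠀⠀⠀⠀⠀⠀⠀
⠀⠀⠀⠀⠀⠀⠀⠀⠀⠀⠀⠀⠀
⠀⠀⠀⠀⠀⠀⠀⠀⠀⠀⠀⠀⠀
⠀⠀⠀⠀⠀⠂⠂⠂⠂⠿⠿⠀⠀
⠀⠀⠀⠀⠿⠂⠂⠂⠂⠿⠿⠂⠿
⠀⠀⠀⠀⠿⠶⠂⠂⠂⠿⠿⠂⠿
⠀⠀⠀⠀⠂⠂⣾⠂⠂⠂⠂⠂⠿
⠀⠀⠀⠀⠿⠂⠂⠂⠂⠿⠿⠂⠿
⠀⠀⠀⠀⠿⠂⠂⠂⠂⠿⠿⠂⠿
⠀⠀⠀⠀⠀⠀⠀⠀⠀⠿⠿⠂⠿
⠀⠀⠀⠀⠀⠀⠀⠀⠀⠿⠿⠂⠿
⠀⠀⠀⠀⠀⠀⠀⠿⠿⠿⠿⠂⠿
⠀⠀⠀⠀⠀⠀⠀⠿⠿⠿⠿⠂⠿

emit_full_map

⠀⠂⠂⠂⠂⠿⠿⠀⠀⠀
⠿⠂⠂⠂⠂⠿⠿⠂⠿⠿
⠿⠶⠂⠂⠂⠿⠿⠂⠿⠿
⠂⠂⣾⠂⠂⠂⠂⠂⠿⠿
⠿⠂⠂⠂⠂⠿⠿⠂⠿⠿
⠿⠂⠂⠂⠂⠿⠿⠂⠿⠿
⠀⠀⠀⠀⠀⠿⠿⠂⠿⠿
⠀⠀⠀⠀⠀⠿⠿⠂⠿⠿
⠀⠀⠀⠿⠿⠿⠿⠂⠿⠿
⠀⠀⠀⠿⠿⠿⠿⠂⠿⠿
⠀⠀⠀⠿⠿⠂⠂⠂⠂⠿
⠀⠀⠀⠿⠿⠂⠂⠂⠂⠿
⠀⠀⠀⠿⠿⠂⠂⠂⠂⠿
⠀⠀⠀⠿⠿⠿⠿⠿⠀⠀
⠀⠀⠀⠿⠿⠿⠿⠿⠀⠀


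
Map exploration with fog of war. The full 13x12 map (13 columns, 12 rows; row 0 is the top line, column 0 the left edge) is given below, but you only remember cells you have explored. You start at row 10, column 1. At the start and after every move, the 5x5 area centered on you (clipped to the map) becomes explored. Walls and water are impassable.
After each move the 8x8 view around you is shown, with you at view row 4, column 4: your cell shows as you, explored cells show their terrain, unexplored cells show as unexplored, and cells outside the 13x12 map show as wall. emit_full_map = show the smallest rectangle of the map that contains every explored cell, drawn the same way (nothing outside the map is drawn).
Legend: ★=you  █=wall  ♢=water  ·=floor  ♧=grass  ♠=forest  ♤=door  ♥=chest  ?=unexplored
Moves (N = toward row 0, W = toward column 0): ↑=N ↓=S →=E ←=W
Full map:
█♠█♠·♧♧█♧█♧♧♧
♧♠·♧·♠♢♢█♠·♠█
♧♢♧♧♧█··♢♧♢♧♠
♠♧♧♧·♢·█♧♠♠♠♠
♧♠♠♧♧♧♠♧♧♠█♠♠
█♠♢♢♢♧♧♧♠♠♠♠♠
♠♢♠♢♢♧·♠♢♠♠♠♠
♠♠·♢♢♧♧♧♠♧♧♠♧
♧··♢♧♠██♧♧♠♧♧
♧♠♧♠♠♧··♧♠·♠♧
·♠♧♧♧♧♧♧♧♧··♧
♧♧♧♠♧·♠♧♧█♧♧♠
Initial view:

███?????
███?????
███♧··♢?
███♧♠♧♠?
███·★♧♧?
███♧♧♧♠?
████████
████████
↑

███?????
███?????
███♠♠·♢?
███♧··♢?
███♧★♧♠?
███·♠♧♧?
███♧♧♧♠?
████████

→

██??????
██??????
██♠♠·♢♢?
██♧··♢♧?
██♧♠★♠♠?
██·♠♧♧♧?
██♧♧♧♠♧?
████████

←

███?????
███?????
███♠♠·♢♢
███♧··♢♧
███♧★♧♠♠
███·♠♧♧♧
███♧♧♧♠♧
████████

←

████????
████????
████♠♠·♢
████♧··♢
████★♠♧♠
████·♠♧♧
████♧♧♧♠
████████

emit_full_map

♠♠·♢♢
♧··♢♧
★♠♧♠♠
·♠♧♧♧
♧♧♧♠♧

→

███?????
███?????
███♠♠·♢♢
███♧··♢♧
███♧★♧♠♠
███·♠♧♧♧
███♧♧♧♠♧
████████

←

████????
████????
████♠♠·♢
████♧··♢
████★♠♧♠
████·♠♧♧
████♧♧♧♠
████████

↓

████????
████♠♠·♢
████♧··♢
████♧♠♧♠
████★♠♧♧
████♧♧♧♠
████████
████████


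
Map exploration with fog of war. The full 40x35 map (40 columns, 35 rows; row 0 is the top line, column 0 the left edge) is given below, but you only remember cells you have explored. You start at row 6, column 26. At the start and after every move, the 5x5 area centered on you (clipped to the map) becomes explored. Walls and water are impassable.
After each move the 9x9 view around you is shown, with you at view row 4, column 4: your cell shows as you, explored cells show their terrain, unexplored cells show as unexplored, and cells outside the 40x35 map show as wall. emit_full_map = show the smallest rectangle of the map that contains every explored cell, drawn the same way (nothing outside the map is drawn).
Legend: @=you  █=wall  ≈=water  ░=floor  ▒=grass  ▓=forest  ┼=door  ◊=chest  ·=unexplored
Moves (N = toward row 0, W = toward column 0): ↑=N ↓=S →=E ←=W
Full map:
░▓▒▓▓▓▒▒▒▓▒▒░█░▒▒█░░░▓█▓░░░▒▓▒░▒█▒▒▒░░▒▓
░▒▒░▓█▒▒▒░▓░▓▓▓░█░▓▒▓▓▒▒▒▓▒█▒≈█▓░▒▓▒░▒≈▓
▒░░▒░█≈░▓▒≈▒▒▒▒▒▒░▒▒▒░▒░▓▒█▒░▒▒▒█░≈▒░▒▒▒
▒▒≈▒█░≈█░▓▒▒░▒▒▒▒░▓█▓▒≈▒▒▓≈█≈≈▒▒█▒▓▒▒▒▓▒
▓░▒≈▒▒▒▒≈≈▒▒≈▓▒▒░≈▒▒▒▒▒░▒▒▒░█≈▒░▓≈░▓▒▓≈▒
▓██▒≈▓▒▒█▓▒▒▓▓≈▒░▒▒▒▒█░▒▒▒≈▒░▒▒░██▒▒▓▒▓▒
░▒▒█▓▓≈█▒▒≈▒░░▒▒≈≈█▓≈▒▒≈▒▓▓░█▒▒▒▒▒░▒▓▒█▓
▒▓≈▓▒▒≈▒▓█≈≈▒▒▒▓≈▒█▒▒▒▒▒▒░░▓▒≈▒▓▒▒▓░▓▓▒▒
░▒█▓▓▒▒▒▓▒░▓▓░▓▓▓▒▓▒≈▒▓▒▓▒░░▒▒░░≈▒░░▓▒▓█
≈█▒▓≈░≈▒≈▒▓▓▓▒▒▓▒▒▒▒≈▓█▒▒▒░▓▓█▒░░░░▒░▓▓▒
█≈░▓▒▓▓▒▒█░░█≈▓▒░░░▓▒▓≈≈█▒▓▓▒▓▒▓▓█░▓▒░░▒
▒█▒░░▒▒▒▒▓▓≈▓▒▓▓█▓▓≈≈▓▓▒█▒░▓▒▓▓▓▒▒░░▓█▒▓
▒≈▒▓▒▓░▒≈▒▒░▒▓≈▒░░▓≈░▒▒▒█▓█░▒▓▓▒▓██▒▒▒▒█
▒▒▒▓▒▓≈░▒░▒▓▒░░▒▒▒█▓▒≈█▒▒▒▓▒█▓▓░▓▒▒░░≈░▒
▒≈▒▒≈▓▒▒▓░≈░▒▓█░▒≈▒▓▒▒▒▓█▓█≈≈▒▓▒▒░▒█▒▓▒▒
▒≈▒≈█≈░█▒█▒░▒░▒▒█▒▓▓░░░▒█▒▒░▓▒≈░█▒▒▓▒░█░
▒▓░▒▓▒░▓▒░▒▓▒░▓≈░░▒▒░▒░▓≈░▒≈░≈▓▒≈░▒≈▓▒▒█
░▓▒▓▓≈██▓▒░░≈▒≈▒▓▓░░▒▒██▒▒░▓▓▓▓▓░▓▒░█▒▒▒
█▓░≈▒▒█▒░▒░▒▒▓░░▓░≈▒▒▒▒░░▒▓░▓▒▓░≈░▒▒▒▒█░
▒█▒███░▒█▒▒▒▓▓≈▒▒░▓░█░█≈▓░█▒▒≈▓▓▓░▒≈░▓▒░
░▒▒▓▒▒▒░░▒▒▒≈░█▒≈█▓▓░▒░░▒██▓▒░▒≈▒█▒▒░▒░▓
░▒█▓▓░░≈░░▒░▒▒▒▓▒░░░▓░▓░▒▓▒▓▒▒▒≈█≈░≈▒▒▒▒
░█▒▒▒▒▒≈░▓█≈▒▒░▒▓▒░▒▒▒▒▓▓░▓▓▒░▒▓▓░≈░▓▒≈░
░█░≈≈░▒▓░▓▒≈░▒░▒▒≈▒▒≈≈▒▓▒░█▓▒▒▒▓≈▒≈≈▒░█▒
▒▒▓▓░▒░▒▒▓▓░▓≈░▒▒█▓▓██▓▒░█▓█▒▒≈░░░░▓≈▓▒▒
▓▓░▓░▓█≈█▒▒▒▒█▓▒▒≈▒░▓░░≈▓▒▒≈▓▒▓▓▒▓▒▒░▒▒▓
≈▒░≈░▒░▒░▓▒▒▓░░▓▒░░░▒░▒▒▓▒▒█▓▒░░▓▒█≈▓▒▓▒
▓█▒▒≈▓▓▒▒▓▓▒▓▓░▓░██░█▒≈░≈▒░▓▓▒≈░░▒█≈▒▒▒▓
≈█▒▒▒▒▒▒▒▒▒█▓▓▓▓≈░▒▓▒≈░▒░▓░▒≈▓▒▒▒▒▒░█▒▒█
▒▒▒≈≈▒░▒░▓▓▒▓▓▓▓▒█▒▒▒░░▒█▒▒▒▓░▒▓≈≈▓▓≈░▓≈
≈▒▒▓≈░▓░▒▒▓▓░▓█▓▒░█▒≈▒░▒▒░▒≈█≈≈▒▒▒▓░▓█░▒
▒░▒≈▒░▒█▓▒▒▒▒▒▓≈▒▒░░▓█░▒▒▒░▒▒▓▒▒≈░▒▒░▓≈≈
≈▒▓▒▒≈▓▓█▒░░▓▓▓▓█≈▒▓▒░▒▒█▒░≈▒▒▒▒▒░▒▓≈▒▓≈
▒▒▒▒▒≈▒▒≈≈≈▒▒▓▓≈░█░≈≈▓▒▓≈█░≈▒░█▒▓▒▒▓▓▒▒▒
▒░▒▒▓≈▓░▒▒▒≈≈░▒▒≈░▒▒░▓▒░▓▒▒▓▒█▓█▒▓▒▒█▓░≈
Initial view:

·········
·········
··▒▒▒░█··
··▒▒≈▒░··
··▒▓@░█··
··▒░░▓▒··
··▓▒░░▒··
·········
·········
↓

·········
··▒▒▒░█··
··▒▒≈▒░··
··▒▓▓░█··
··▒░@▓▒··
··▓▒░░▒··
··▒▒░▓▓··
·········
·········

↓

··▒▒▒░█··
··▒▒≈▒░··
··▒▓▓░█··
··▒░░▓▒··
··▓▒@░▒··
··▒▒░▓▓··
··█▒▓▓▒··
·········
·········

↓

··▒▒≈▒░··
··▒▓▓░█··
··▒░░▓▒··
··▓▒░░▒··
··▒▒@▓▓··
··█▒▓▓▒··
··█▒░▓▒··
·········
·········

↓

··▒▓▓░█··
··▒░░▓▒··
··▓▒░░▒··
··▒▒░▓▓··
··█▒@▓▒··
··█▒░▓▒··
··█▓█░▒··
·········
·········

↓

··▒░░▓▒··
··▓▒░░▒··
··▒▒░▓▓··
··█▒▓▓▒··
··█▒@▓▒··
··█▓█░▒··
··▒▒▓▒█··
·········
·········

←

···▒░░▓▒·
···▓▒░░▒·
··▒▒▒░▓▓·
··≈█▒▓▓▒·
··▒█@░▓▒·
··▒█▓█░▒·
··▒▒▒▓▒█·
·········
·········

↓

···▓▒░░▒·
··▒▒▒░▓▓·
··≈█▒▓▓▒·
··▒█▒░▓▒·
··▒█@█░▒·
··▒▒▒▓▒█·
··▓█▓█≈··
·········
·········

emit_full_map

·▒▒▒░█
·▒▒≈▒░
·▒▓▓░█
·▒░░▓▒
·▓▒░░▒
▒▒▒░▓▓
≈█▒▓▓▒
▒█▒░▓▒
▒█@█░▒
▒▒▒▓▒█
▓█▓█≈·

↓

··▒▒▒░▓▓·
··≈█▒▓▓▒·
··▒█▒░▓▒·
··▒█▓█░▒·
··▒▒@▓▒█·
··▓█▓█≈··
··▒█▒▒░··
·········
·········

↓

··≈█▒▓▓▒·
··▒█▒░▓▒·
··▒█▓█░▒·
··▒▒▒▓▒█·
··▓█@█≈··
··▒█▒▒░··
··▓≈░▒≈··
·········
·········

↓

··▒█▒░▓▒·
··▒█▓█░▒·
··▒▒▒▓▒█·
··▓█▓█≈··
··▒█@▒░··
··▓≈░▒≈··
··█▒▒░▓··
·········
·········

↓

··▒█▓█░▒·
··▒▒▒▓▒█·
··▓█▓█≈··
··▒█▒▒░··
··▓≈@▒≈··
··█▒▒░▓··
··░░▒▓░··
·········
·········

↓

··▒▒▒▓▒█·
··▓█▓█≈··
··▒█▒▒░··
··▓≈░▒≈··
··█▒@░▓··
··░░▒▓░··
··≈▓░█▒··
·········
·········

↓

··▓█▓█≈··
··▒█▒▒░··
··▓≈░▒≈··
··█▒▒░▓··
··░░@▓░··
··≈▓░█▒··
··░▒██▓··
·········
·········

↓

··▒█▒▒░··
··▓≈░▒≈··
··█▒▒░▓··
··░░▒▓░··
··≈▓@█▒··
··░▒██▓··
··░▒▓▒▓··
·········
·········

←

···▒█▒▒░·
···▓≈░▒≈·
··██▒▒░▓·
··▒░░▒▓░·
··█≈@░█▒·
··░░▒██▓·
··▓░▒▓▒▓·
·········
·········

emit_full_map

··▒▒▒░█
··▒▒≈▒░
··▒▓▓░█
··▒░░▓▒
··▓▒░░▒
·▒▒▒░▓▓
·≈█▒▓▓▒
·▒█▒░▓▒
·▒█▓█░▒
·▒▒▒▓▒█
·▓█▓█≈·
·▒█▒▒░·
·▓≈░▒≈·
██▒▒░▓·
▒░░▒▓░·
█≈@░█▒·
░░▒██▓·
▓░▒▓▒▓·

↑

···▓█▓█≈·
···▒█▒▒░·
··░▓≈░▒≈·
··██▒▒░▓·
··▒░@▒▓░·
··█≈▓░█▒·
··░░▒██▓·
··▓░▒▓▒▓·
·········

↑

···▒▒▒▓▒█
···▓█▓█≈·
··░▒█▒▒░·
··░▓≈░▒≈·
··██@▒░▓·
··▒░░▒▓░·
··█≈▓░█▒·
··░░▒██▓·
··▓░▒▓▒▓·

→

··▒▒▒▓▒█·
··▓█▓█≈··
·░▒█▒▒░··
·░▓≈░▒≈··
·██▒@░▓··
·▒░░▒▓░··
·█≈▓░█▒··
·░░▒██▓··
·▓░▒▓▒▓··

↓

··▓█▓█≈··
·░▒█▒▒░··
·░▓≈░▒≈··
·██▒▒░▓··
·▒░░@▓░··
·█≈▓░█▒··
·░░▒██▓··
·▓░▒▓▒▓··
·········

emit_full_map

··▒▒▒░█
··▒▒≈▒░
··▒▓▓░█
··▒░░▓▒
··▓▒░░▒
·▒▒▒░▓▓
·≈█▒▓▓▒
·▒█▒░▓▒
·▒█▓█░▒
·▒▒▒▓▒█
·▓█▓█≈·
░▒█▒▒░·
░▓≈░▒≈·
██▒▒░▓·
▒░░@▓░·
█≈▓░█▒·
░░▒██▓·
▓░▒▓▒▓·

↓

·░▒█▒▒░··
·░▓≈░▒≈··
·██▒▒░▓··
·▒░░▒▓░··
·█≈▓@█▒··
·░░▒██▓··
·▓░▒▓▒▓··
·········
·········

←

··░▒█▒▒░·
··░▓≈░▒≈·
··██▒▒░▓·
··▒░░▒▓░·
··█≈@░█▒·
··░░▒██▓·
··▓░▒▓▒▓·
·········
·········

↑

···▓█▓█≈·
··░▒█▒▒░·
··░▓≈░▒≈·
··██▒▒░▓·
··▒░@▒▓░·
··█≈▓░█▒·
··░░▒██▓·
··▓░▒▓▒▓·
·········

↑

···▒▒▒▓▒█
···▓█▓█≈·
··░▒█▒▒░·
··░▓≈░▒≈·
··██@▒░▓·
··▒░░▒▓░·
··█≈▓░█▒·
··░░▒██▓·
··▓░▒▓▒▓·

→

··▒▒▒▓▒█·
··▓█▓█≈··
·░▒█▒▒░··
·░▓≈░▒≈··
·██▒@░▓··
·▒░░▒▓░··
·█≈▓░█▒··
·░░▒██▓··
·▓░▒▓▒▓··
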